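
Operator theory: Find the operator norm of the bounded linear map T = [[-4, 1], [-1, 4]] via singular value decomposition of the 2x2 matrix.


A^T A = [[17, -8], [-8, 17]]
trace(A^T A) = 34, det(A^T A) = 225
discriminant = 34^2 - 4*225 = 256
Largest eigenvalue of A^T A = (trace + sqrt(disc))/2 = 25.0000
||T|| = sqrt(25.0000) = 5.0000

5.0000


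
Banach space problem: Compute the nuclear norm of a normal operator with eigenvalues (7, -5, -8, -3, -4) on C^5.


For a normal operator, singular values equal |eigenvalues|.
Trace norm = sum |lambda_i| = 7 + 5 + 8 + 3 + 4
= 27

27


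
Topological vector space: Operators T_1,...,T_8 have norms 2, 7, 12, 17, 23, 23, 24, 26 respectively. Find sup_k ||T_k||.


By the Uniform Boundedness Principle, the supremum of norms is finite.
sup_k ||T_k|| = max(2, 7, 12, 17, 23, 23, 24, 26) = 26

26


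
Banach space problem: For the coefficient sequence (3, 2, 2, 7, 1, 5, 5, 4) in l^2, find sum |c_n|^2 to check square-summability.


sum |c_n|^2 = 3^2 + 2^2 + 2^2 + 7^2 + 1^2 + 5^2 + 5^2 + 4^2
= 9 + 4 + 4 + 49 + 1 + 25 + 25 + 16
= 133

133


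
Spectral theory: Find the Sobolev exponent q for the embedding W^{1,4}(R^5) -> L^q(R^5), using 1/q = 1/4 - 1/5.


Using the Sobolev embedding formula: 1/q = 1/p - k/n
1/q = 1/4 - 1/5 = 1/20
q = 1/(1/20) = 20

20.0000


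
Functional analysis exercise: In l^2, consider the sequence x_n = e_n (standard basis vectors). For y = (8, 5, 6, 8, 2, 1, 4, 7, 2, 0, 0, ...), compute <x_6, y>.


x_6 = e_6 is the standard basis vector with 1 in position 6.
<x_6, y> = y_6 = 1
As n -> infinity, <x_n, y> -> 0, confirming weak convergence of (x_n) to 0.

1


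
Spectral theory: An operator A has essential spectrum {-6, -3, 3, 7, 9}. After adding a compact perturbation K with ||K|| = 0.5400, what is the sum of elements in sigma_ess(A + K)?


By Weyl's theorem, the essential spectrum is invariant under compact perturbations.
sigma_ess(A + K) = sigma_ess(A) = {-6, -3, 3, 7, 9}
Sum = -6 + -3 + 3 + 7 + 9 = 10

10


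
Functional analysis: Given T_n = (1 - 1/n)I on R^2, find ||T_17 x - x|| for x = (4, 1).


T_17 x - x = (1 - 1/17)x - x = -x/17
||x|| = sqrt(17) = 4.1231
||T_17 x - x|| = ||x||/17 = 4.1231/17 = 0.2425

0.2425


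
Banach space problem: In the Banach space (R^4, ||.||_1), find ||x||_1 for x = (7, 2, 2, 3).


The l^1 norm equals the sum of absolute values of all components.
||x||_1 = 7 + 2 + 2 + 3
= 14

14.0000


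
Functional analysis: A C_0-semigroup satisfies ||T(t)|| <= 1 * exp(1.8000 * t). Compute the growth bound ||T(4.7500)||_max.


||T(4.7500)|| <= 1 * exp(1.8000 * 4.7500)
= 1 * exp(8.5500)
= 1 * 5166.7544
= 5166.7544

5166.7544


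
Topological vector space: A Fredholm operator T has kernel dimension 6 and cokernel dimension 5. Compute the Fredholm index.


The Fredholm index is defined as ind(T) = dim(ker T) - dim(coker T)
= 6 - 5
= 1

1


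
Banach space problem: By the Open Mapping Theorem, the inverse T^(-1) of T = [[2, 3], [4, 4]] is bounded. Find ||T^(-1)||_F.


det(T) = 2*4 - 3*4 = -4
T^(-1) = (1/-4) * [[4, -3], [-4, 2]] = [[-1.0000, 0.7500], [1.0000, -0.5000]]
||T^(-1)||_F^2 = (-1.0000)^2 + 0.7500^2 + 1.0000^2 + (-0.5000)^2 = 2.8125
||T^(-1)||_F = sqrt(2.8125) = 1.6771

1.6771


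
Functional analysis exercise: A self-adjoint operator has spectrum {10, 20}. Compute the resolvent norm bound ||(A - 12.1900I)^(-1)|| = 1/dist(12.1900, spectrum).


dist(12.1900, {10, 20}) = min(|12.1900 - 10|, |12.1900 - 20|)
= min(2.1900, 7.8100) = 2.1900
Resolvent bound = 1/2.1900 = 0.4566

0.4566


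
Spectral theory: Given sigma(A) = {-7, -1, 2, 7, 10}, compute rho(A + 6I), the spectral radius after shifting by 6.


Spectrum of A + 6I = {-1, 5, 8, 13, 16}
Spectral radius = max |lambda| over the shifted spectrum
= max(1, 5, 8, 13, 16) = 16

16


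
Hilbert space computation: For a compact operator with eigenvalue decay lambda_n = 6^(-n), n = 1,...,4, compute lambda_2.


The eigenvalue formula gives lambda_2 = 1/6^2
= 1/36
= 0.0278

0.0278


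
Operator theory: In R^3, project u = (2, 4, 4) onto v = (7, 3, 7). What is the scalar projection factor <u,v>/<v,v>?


Computing <u,v> = 2*7 + 4*3 + 4*7 = 54
Computing <v,v> = 7^2 + 3^2 + 7^2 = 107
Projection coefficient = 54/107 = 0.5047

0.5047


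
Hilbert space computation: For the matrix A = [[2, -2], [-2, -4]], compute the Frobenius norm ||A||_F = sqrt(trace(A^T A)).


||A||_F^2 = sum a_ij^2
= 2^2 + (-2)^2 + (-2)^2 + (-4)^2
= 4 + 4 + 4 + 16 = 28
||A||_F = sqrt(28) = 5.2915

5.2915


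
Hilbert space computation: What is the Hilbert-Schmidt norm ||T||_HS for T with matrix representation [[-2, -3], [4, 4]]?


The Hilbert-Schmidt norm is sqrt(sum of squares of all entries).
Sum of squares = (-2)^2 + (-3)^2 + 4^2 + 4^2
= 4 + 9 + 16 + 16 = 45
||T||_HS = sqrt(45) = 6.7082

6.7082


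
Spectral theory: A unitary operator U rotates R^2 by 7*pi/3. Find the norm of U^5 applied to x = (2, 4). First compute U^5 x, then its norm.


U is a rotation by theta = 7*pi/3
U^5 = rotation by 5*theta = 35*pi/3 = 5*pi/3 (mod 2*pi)
cos(5*pi/3) = 0.5000, sin(5*pi/3) = -0.8660
U^5 x = (0.5000 * 2 - -0.8660 * 4, -0.8660 * 2 + 0.5000 * 4)
= (4.4641, 0.2679)
||U^5 x|| = sqrt(4.4641^2 + 0.2679^2) = sqrt(20.0000) = 4.4721

4.4721


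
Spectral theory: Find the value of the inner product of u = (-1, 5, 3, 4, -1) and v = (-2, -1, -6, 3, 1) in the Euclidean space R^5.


Computing the standard inner product <u, v> = sum u_i * v_i
= -1*-2 + 5*-1 + 3*-6 + 4*3 + -1*1
= 2 + -5 + -18 + 12 + -1
= -10

-10


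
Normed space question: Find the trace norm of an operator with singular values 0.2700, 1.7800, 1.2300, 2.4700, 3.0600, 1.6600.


The nuclear norm is the sum of all singular values.
||T||_1 = 0.2700 + 1.7800 + 1.2300 + 2.4700 + 3.0600 + 1.6600
= 10.4700

10.4700


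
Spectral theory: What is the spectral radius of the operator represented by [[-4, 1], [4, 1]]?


For a 2x2 matrix, eigenvalues satisfy lambda^2 - (trace)*lambda + det = 0
trace = -4 + 1 = -3
det = -4*1 - 1*4 = -8
discriminant = (-3)^2 - 4*(-8) = 41
spectral radius = max |eigenvalue| = 4.7016

4.7016


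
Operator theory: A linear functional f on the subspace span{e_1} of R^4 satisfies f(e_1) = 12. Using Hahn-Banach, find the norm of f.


The norm of f is given by ||f|| = sup_{||x||=1} |f(x)|.
On span{e_1}, ||e_1|| = 1, so ||f|| = |f(e_1)| / ||e_1||
= |12| / 1 = 12.0000

12.0000


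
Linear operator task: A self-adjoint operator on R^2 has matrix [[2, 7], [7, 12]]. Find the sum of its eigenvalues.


For a self-adjoint (symmetric) matrix, the eigenvalues are real.
The sum of eigenvalues equals the trace of the matrix.
trace = 2 + 12 = 14

14


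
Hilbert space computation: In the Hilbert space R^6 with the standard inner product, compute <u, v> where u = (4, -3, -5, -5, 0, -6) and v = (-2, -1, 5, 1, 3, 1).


Computing the standard inner product <u, v> = sum u_i * v_i
= 4*-2 + -3*-1 + -5*5 + -5*1 + 0*3 + -6*1
= -8 + 3 + -25 + -5 + 0 + -6
= -41

-41


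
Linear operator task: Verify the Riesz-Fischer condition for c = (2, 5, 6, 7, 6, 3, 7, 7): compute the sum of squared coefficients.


sum |c_n|^2 = 2^2 + 5^2 + 6^2 + 7^2 + 6^2 + 3^2 + 7^2 + 7^2
= 4 + 25 + 36 + 49 + 36 + 9 + 49 + 49
= 257

257


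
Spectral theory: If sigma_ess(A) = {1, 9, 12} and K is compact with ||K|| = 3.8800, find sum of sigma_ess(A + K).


By Weyl's theorem, the essential spectrum is invariant under compact perturbations.
sigma_ess(A + K) = sigma_ess(A) = {1, 9, 12}
Sum = 1 + 9 + 12 = 22

22


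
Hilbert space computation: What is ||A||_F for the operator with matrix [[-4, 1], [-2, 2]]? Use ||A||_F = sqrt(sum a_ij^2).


||A||_F^2 = sum a_ij^2
= (-4)^2 + 1^2 + (-2)^2 + 2^2
= 16 + 1 + 4 + 4 = 25
||A||_F = sqrt(25) = 5.0000

5.0000


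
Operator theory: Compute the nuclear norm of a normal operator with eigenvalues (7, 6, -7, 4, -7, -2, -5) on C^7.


For a normal operator, singular values equal |eigenvalues|.
Trace norm = sum |lambda_i| = 7 + 6 + 7 + 4 + 7 + 2 + 5
= 38

38


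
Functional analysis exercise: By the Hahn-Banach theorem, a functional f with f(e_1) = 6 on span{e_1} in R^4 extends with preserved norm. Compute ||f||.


The norm of f is given by ||f|| = sup_{||x||=1} |f(x)|.
On span{e_1}, ||e_1|| = 1, so ||f|| = |f(e_1)| / ||e_1||
= |6| / 1 = 6.0000

6.0000


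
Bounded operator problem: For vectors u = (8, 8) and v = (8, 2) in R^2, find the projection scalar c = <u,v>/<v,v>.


Computing <u,v> = 8*8 + 8*2 = 80
Computing <v,v> = 8^2 + 2^2 = 68
Projection coefficient = 80/68 = 1.1765

1.1765


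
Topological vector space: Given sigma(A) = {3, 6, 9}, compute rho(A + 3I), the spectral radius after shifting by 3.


Spectrum of A + 3I = {6, 9, 12}
Spectral radius = max |lambda| over the shifted spectrum
= max(6, 9, 12) = 12

12


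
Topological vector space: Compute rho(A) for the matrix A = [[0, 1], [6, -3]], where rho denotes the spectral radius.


For a 2x2 matrix, eigenvalues satisfy lambda^2 - (trace)*lambda + det = 0
trace = 0 + -3 = -3
det = 0*-3 - 1*6 = -6
discriminant = (-3)^2 - 4*(-6) = 33
spectral radius = max |eigenvalue| = 4.3723

4.3723


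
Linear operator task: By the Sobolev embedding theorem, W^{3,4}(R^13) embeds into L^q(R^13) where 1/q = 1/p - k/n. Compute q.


Using the Sobolev embedding formula: 1/q = 1/p - k/n
1/q = 1/4 - 3/13 = 1/52
q = 1/(1/52) = 52

52.0000


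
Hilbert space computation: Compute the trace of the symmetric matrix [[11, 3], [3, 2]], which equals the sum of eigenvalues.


For a self-adjoint (symmetric) matrix, the eigenvalues are real.
The sum of eigenvalues equals the trace of the matrix.
trace = 11 + 2 = 13

13


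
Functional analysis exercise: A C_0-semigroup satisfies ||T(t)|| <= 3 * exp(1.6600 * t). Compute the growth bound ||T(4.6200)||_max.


||T(4.6200)|| <= 3 * exp(1.6600 * 4.6200)
= 3 * exp(7.6692)
= 3 * 2141.3677
= 6424.1030

6424.1030


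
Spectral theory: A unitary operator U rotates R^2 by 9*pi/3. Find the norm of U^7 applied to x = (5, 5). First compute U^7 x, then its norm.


U is a rotation by theta = 9*pi/3
U^7 = rotation by 7*theta = 63*pi/3 = 3*pi/3 (mod 2*pi)
cos(3*pi/3) = -1.0000, sin(3*pi/3) = 0.0000
U^7 x = (-1.0000 * 5 - 0.0000 * 5, 0.0000 * 5 + -1.0000 * 5)
= (-5.0000, -5.0000)
||U^7 x|| = sqrt((-5.0000)^2 + (-5.0000)^2) = sqrt(50.0000) = 7.0711

7.0711


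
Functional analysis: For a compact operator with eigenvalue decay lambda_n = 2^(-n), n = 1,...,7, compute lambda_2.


The eigenvalue formula gives lambda_2 = 1/2^2
= 1/4
= 0.2500

0.2500


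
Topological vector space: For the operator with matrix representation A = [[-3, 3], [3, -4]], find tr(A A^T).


trace(A * A^T) = sum of squares of all entries
= (-3)^2 + 3^2 + 3^2 + (-4)^2
= 9 + 9 + 9 + 16
= 43

43


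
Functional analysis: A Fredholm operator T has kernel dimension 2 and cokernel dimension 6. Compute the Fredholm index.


The Fredholm index is defined as ind(T) = dim(ker T) - dim(coker T)
= 2 - 6
= -4

-4


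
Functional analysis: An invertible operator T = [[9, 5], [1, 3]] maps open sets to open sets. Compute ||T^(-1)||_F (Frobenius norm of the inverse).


det(T) = 9*3 - 5*1 = 22
T^(-1) = (1/22) * [[3, -5], [-1, 9]] = [[0.1364, -0.2273], [-0.0455, 0.4091]]
||T^(-1)||_F^2 = 0.1364^2 + (-0.2273)^2 + (-0.0455)^2 + 0.4091^2 = 0.2397
||T^(-1)||_F = sqrt(0.2397) = 0.4896

0.4896


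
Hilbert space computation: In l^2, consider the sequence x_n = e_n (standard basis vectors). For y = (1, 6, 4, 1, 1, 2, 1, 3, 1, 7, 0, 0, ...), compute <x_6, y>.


x_6 = e_6 is the standard basis vector with 1 in position 6.
<x_6, y> = y_6 = 2
As n -> infinity, <x_n, y> -> 0, confirming weak convergence of (x_n) to 0.

2


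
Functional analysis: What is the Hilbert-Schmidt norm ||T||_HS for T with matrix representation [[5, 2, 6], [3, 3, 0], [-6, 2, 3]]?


The Hilbert-Schmidt norm is sqrt(sum of squares of all entries).
Sum of squares = 5^2 + 2^2 + 6^2 + 3^2 + 3^2 + 0^2 + (-6)^2 + 2^2 + 3^2
= 25 + 4 + 36 + 9 + 9 + 0 + 36 + 4 + 9 = 132
||T||_HS = sqrt(132) = 11.4891

11.4891


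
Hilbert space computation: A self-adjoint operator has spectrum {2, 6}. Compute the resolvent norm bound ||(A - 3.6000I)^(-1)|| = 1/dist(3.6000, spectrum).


dist(3.6000, {2, 6}) = min(|3.6000 - 2|, |3.6000 - 6|)
= min(1.6000, 2.4000) = 1.6000
Resolvent bound = 1/1.6000 = 0.6250

0.6250


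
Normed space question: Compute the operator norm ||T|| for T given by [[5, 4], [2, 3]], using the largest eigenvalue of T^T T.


A^T A = [[29, 26], [26, 25]]
trace(A^T A) = 54, det(A^T A) = 49
discriminant = 54^2 - 4*49 = 2720
Largest eigenvalue of A^T A = (trace + sqrt(disc))/2 = 53.0768
||T|| = sqrt(53.0768) = 7.2854

7.2854


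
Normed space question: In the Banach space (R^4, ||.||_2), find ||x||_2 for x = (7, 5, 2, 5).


The l^2 norm = (sum |x_i|^2)^(1/2)
Sum of 2th powers = 49 + 25 + 4 + 25 = 103
||x||_2 = (103)^(1/2) = 10.1489

10.1489


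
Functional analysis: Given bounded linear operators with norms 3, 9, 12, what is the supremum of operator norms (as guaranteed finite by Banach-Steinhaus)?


By the Uniform Boundedness Principle, the supremum of norms is finite.
sup_k ||T_k|| = max(3, 9, 12) = 12

12


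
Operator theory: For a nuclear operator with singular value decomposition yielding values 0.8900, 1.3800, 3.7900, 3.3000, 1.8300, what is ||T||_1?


The nuclear norm is the sum of all singular values.
||T||_1 = 0.8900 + 1.3800 + 3.7900 + 3.3000 + 1.8300
= 11.1900

11.1900


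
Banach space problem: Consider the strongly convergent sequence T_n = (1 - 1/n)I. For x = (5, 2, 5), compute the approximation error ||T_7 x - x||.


T_7 x - x = (1 - 1/7)x - x = -x/7
||x|| = sqrt(54) = 7.3485
||T_7 x - x|| = ||x||/7 = 7.3485/7 = 1.0498

1.0498


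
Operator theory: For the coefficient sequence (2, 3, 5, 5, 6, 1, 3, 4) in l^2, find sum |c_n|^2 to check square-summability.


sum |c_n|^2 = 2^2 + 3^2 + 5^2 + 5^2 + 6^2 + 1^2 + 3^2 + 4^2
= 4 + 9 + 25 + 25 + 36 + 1 + 9 + 16
= 125

125


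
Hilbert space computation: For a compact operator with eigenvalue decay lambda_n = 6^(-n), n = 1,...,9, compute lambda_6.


The eigenvalue formula gives lambda_6 = 1/6^6
= 1/46656
= 2.1433e-05

2.1433e-05


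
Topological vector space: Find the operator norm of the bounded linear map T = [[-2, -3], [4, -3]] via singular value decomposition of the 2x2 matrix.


A^T A = [[20, -6], [-6, 18]]
trace(A^T A) = 38, det(A^T A) = 324
discriminant = 38^2 - 4*324 = 148
Largest eigenvalue of A^T A = (trace + sqrt(disc))/2 = 25.0828
||T|| = sqrt(25.0828) = 5.0083

5.0083


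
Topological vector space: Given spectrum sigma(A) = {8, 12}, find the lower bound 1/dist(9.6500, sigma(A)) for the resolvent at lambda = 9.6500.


dist(9.6500, {8, 12}) = min(|9.6500 - 8|, |9.6500 - 12|)
= min(1.6500, 2.3500) = 1.6500
Resolvent bound = 1/1.6500 = 0.6061

0.6061


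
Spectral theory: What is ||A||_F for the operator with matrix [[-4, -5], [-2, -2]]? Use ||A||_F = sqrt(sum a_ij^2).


||A||_F^2 = sum a_ij^2
= (-4)^2 + (-5)^2 + (-2)^2 + (-2)^2
= 16 + 25 + 4 + 4 = 49
||A||_F = sqrt(49) = 7.0000

7.0000


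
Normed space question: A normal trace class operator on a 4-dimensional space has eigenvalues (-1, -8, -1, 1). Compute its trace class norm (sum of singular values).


For a normal operator, singular values equal |eigenvalues|.
Trace norm = sum |lambda_i| = 1 + 8 + 1 + 1
= 11

11


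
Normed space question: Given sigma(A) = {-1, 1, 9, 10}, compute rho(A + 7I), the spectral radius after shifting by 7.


Spectrum of A + 7I = {6, 8, 16, 17}
Spectral radius = max |lambda| over the shifted spectrum
= max(6, 8, 16, 17) = 17

17


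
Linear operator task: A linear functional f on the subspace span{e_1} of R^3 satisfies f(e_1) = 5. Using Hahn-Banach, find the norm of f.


The norm of f is given by ||f|| = sup_{||x||=1} |f(x)|.
On span{e_1}, ||e_1|| = 1, so ||f|| = |f(e_1)| / ||e_1||
= |5| / 1 = 5.0000

5.0000


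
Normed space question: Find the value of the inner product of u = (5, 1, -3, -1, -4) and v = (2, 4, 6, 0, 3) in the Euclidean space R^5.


Computing the standard inner product <u, v> = sum u_i * v_i
= 5*2 + 1*4 + -3*6 + -1*0 + -4*3
= 10 + 4 + -18 + 0 + -12
= -16

-16


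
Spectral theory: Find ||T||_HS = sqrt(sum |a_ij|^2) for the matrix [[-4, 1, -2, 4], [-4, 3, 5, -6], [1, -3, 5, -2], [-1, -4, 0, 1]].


The Hilbert-Schmidt norm is sqrt(sum of squares of all entries).
Sum of squares = (-4)^2 + 1^2 + (-2)^2 + 4^2 + (-4)^2 + 3^2 + 5^2 + (-6)^2 + 1^2 + (-3)^2 + 5^2 + (-2)^2 + (-1)^2 + (-4)^2 + 0^2 + 1^2
= 16 + 1 + 4 + 16 + 16 + 9 + 25 + 36 + 1 + 9 + 25 + 4 + 1 + 16 + 0 + 1 = 180
||T||_HS = sqrt(180) = 13.4164

13.4164


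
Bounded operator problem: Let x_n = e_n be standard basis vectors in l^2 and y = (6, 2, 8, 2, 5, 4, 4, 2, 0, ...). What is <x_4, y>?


x_4 = e_4 is the standard basis vector with 1 in position 4.
<x_4, y> = y_4 = 2
As n -> infinity, <x_n, y> -> 0, confirming weak convergence of (x_n) to 0.

2


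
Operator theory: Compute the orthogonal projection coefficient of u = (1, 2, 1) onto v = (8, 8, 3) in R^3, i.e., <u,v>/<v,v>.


Computing <u,v> = 1*8 + 2*8 + 1*3 = 27
Computing <v,v> = 8^2 + 8^2 + 3^2 = 137
Projection coefficient = 27/137 = 0.1971

0.1971


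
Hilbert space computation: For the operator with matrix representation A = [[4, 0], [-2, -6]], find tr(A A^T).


trace(A * A^T) = sum of squares of all entries
= 4^2 + 0^2 + (-2)^2 + (-6)^2
= 16 + 0 + 4 + 36
= 56

56


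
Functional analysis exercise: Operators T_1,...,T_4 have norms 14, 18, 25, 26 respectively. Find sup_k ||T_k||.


By the Uniform Boundedness Principle, the supremum of norms is finite.
sup_k ||T_k|| = max(14, 18, 25, 26) = 26

26


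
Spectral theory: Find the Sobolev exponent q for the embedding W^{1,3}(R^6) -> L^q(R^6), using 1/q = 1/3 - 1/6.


Using the Sobolev embedding formula: 1/q = 1/p - k/n
1/q = 1/3 - 1/6 = 1/6
q = 1/(1/6) = 6

6.0000


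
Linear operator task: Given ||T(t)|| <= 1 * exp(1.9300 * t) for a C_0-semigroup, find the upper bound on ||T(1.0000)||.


||T(1.0000)|| <= 1 * exp(1.9300 * 1.0000)
= 1 * exp(1.9300)
= 1 * 6.8895
= 6.8895

6.8895


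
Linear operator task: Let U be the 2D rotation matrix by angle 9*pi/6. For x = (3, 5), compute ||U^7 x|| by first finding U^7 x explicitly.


U is a rotation by theta = 9*pi/6
U^7 = rotation by 7*theta = 63*pi/6 = 3*pi/6 (mod 2*pi)
cos(3*pi/6) = 0.0000, sin(3*pi/6) = 1.0000
U^7 x = (0.0000 * 3 - 1.0000 * 5, 1.0000 * 3 + 0.0000 * 5)
= (-5.0000, 3.0000)
||U^7 x|| = sqrt((-5.0000)^2 + 3.0000^2) = sqrt(34.0000) = 5.8310

5.8310


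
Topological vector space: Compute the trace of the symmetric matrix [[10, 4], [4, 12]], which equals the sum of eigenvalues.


For a self-adjoint (symmetric) matrix, the eigenvalues are real.
The sum of eigenvalues equals the trace of the matrix.
trace = 10 + 12 = 22

22


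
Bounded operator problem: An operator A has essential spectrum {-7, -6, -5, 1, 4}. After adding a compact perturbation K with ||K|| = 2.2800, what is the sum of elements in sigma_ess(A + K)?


By Weyl's theorem, the essential spectrum is invariant under compact perturbations.
sigma_ess(A + K) = sigma_ess(A) = {-7, -6, -5, 1, 4}
Sum = -7 + -6 + -5 + 1 + 4 = -13

-13


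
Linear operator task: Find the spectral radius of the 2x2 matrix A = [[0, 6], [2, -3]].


For a 2x2 matrix, eigenvalues satisfy lambda^2 - (trace)*lambda + det = 0
trace = 0 + -3 = -3
det = 0*-3 - 6*2 = -12
discriminant = (-3)^2 - 4*(-12) = 57
spectral radius = max |eigenvalue| = 5.2749

5.2749


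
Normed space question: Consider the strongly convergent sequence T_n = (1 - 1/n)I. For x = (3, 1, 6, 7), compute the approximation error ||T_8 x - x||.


T_8 x - x = (1 - 1/8)x - x = -x/8
||x|| = sqrt(95) = 9.7468
||T_8 x - x|| = ||x||/8 = 9.7468/8 = 1.2183

1.2183


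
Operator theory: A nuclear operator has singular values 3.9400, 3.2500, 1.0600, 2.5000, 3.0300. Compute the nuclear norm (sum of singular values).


The nuclear norm is the sum of all singular values.
||T||_1 = 3.9400 + 3.2500 + 1.0600 + 2.5000 + 3.0300
= 13.7800

13.7800


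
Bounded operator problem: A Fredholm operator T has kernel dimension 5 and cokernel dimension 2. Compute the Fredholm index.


The Fredholm index is defined as ind(T) = dim(ker T) - dim(coker T)
= 5 - 2
= 3

3


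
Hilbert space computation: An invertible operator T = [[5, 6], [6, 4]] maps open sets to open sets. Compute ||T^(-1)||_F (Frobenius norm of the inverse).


det(T) = 5*4 - 6*6 = -16
T^(-1) = (1/-16) * [[4, -6], [-6, 5]] = [[-0.2500, 0.3750], [0.3750, -0.3125]]
||T^(-1)||_F^2 = (-0.2500)^2 + 0.3750^2 + 0.3750^2 + (-0.3125)^2 = 0.4414
||T^(-1)||_F = sqrt(0.4414) = 0.6644

0.6644


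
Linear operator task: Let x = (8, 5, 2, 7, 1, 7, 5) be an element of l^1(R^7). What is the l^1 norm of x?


The l^1 norm equals the sum of absolute values of all components.
||x||_1 = 8 + 5 + 2 + 7 + 1 + 7 + 5
= 35

35.0000


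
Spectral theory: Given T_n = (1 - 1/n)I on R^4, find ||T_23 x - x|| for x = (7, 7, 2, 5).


T_23 x - x = (1 - 1/23)x - x = -x/23
||x|| = sqrt(127) = 11.2694
||T_23 x - x|| = ||x||/23 = 11.2694/23 = 0.4900

0.4900


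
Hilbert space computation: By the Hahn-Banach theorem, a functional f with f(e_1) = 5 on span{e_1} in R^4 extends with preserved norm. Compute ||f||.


The norm of f is given by ||f|| = sup_{||x||=1} |f(x)|.
On span{e_1}, ||e_1|| = 1, so ||f|| = |f(e_1)| / ||e_1||
= |5| / 1 = 5.0000

5.0000


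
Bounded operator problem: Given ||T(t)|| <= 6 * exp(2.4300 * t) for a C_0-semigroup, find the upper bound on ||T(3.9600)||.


||T(3.9600)|| <= 6 * exp(2.4300 * 3.9600)
= 6 * exp(9.6228)
= 6 * 15105.2856
= 90631.7135

90631.7135


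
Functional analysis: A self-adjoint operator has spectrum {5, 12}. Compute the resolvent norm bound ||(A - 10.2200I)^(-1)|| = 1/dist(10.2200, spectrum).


dist(10.2200, {5, 12}) = min(|10.2200 - 5|, |10.2200 - 12|)
= min(5.2200, 1.7800) = 1.7800
Resolvent bound = 1/1.7800 = 0.5618

0.5618


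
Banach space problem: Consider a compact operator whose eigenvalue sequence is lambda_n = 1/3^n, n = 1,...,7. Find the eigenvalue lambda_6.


The eigenvalue formula gives lambda_6 = 1/3^6
= 1/729
= 0.0014

0.0014


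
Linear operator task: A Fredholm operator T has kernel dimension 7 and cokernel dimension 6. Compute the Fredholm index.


The Fredholm index is defined as ind(T) = dim(ker T) - dim(coker T)
= 7 - 6
= 1

1


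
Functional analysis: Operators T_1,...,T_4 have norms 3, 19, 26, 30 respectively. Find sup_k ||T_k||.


By the Uniform Boundedness Principle, the supremum of norms is finite.
sup_k ||T_k|| = max(3, 19, 26, 30) = 30

30


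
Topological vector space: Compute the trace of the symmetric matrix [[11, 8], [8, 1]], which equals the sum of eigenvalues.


For a self-adjoint (symmetric) matrix, the eigenvalues are real.
The sum of eigenvalues equals the trace of the matrix.
trace = 11 + 1 = 12

12


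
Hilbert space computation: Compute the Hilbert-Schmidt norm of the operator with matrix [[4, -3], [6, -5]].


The Hilbert-Schmidt norm is sqrt(sum of squares of all entries).
Sum of squares = 4^2 + (-3)^2 + 6^2 + (-5)^2
= 16 + 9 + 36 + 25 = 86
||T||_HS = sqrt(86) = 9.2736

9.2736


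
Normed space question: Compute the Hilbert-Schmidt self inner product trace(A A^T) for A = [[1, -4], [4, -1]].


trace(A * A^T) = sum of squares of all entries
= 1^2 + (-4)^2 + 4^2 + (-1)^2
= 1 + 16 + 16 + 1
= 34

34


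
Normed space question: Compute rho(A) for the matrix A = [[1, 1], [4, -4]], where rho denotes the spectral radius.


For a 2x2 matrix, eigenvalues satisfy lambda^2 - (trace)*lambda + det = 0
trace = 1 + -4 = -3
det = 1*-4 - 1*4 = -8
discriminant = (-3)^2 - 4*(-8) = 41
spectral radius = max |eigenvalue| = 4.7016

4.7016


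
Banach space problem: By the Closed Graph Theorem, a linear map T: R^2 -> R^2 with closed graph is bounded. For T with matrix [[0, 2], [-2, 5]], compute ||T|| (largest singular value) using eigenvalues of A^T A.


A^T A = [[4, -10], [-10, 29]]
trace(A^T A) = 33, det(A^T A) = 16
discriminant = 33^2 - 4*16 = 1025
Largest eigenvalue of A^T A = (trace + sqrt(disc))/2 = 32.5078
||T|| = sqrt(32.5078) = 5.7016

5.7016


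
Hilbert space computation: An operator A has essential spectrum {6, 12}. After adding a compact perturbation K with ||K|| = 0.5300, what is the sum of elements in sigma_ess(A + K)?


By Weyl's theorem, the essential spectrum is invariant under compact perturbations.
sigma_ess(A + K) = sigma_ess(A) = {6, 12}
Sum = 6 + 12 = 18

18


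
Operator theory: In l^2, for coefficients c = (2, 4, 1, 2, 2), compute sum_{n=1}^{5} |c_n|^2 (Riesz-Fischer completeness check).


sum |c_n|^2 = 2^2 + 4^2 + 1^2 + 2^2 + 2^2
= 4 + 16 + 1 + 4 + 4
= 29

29


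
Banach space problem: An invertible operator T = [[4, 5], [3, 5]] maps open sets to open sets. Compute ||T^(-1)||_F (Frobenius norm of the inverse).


det(T) = 4*5 - 5*3 = 5
T^(-1) = (1/5) * [[5, -5], [-3, 4]] = [[1.0000, -1.0000], [-0.6000, 0.8000]]
||T^(-1)||_F^2 = 1.0000^2 + (-1.0000)^2 + (-0.6000)^2 + 0.8000^2 = 3.0000
||T^(-1)||_F = sqrt(3.0000) = 1.7321

1.7321


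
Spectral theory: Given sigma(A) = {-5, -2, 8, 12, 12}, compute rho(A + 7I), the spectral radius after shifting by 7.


Spectrum of A + 7I = {2, 5, 15, 19, 19}
Spectral radius = max |lambda| over the shifted spectrum
= max(2, 5, 15, 19, 19) = 19

19


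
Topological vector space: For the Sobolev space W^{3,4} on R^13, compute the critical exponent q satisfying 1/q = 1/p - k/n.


Using the Sobolev embedding formula: 1/q = 1/p - k/n
1/q = 1/4 - 3/13 = 1/52
q = 1/(1/52) = 52

52.0000


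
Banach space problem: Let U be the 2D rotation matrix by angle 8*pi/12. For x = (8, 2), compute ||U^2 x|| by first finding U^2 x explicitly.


U is a rotation by theta = 8*pi/12
U^2 = rotation by 2*theta = 16*pi/12
cos(16*pi/12) = -0.5000, sin(16*pi/12) = -0.8660
U^2 x = (-0.5000 * 8 - -0.8660 * 2, -0.8660 * 8 + -0.5000 * 2)
= (-2.2679, -7.9282)
||U^2 x|| = sqrt((-2.2679)^2 + (-7.9282)^2) = sqrt(68.0000) = 8.2462

8.2462


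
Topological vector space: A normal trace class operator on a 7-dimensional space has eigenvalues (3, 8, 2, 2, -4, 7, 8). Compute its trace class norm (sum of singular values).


For a normal operator, singular values equal |eigenvalues|.
Trace norm = sum |lambda_i| = 3 + 8 + 2 + 2 + 4 + 7 + 8
= 34

34


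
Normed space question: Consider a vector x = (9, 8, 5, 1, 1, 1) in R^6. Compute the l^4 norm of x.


The l^4 norm = (sum |x_i|^4)^(1/4)
Sum of 4th powers = 6561 + 4096 + 625 + 1 + 1 + 1 = 11285
||x||_4 = (11285)^(1/4) = 10.3068

10.3068


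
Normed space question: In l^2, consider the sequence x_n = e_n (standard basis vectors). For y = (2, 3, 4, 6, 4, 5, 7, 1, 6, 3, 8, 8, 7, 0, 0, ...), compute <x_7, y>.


x_7 = e_7 is the standard basis vector with 1 in position 7.
<x_7, y> = y_7 = 7
As n -> infinity, <x_n, y> -> 0, confirming weak convergence of (x_n) to 0.

7


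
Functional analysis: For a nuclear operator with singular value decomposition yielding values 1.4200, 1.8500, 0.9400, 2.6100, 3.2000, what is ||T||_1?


The nuclear norm is the sum of all singular values.
||T||_1 = 1.4200 + 1.8500 + 0.9400 + 2.6100 + 3.2000
= 10.0200

10.0200


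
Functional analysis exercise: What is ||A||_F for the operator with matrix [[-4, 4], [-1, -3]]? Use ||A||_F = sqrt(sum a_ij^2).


||A||_F^2 = sum a_ij^2
= (-4)^2 + 4^2 + (-1)^2 + (-3)^2
= 16 + 16 + 1 + 9 = 42
||A||_F = sqrt(42) = 6.4807

6.4807


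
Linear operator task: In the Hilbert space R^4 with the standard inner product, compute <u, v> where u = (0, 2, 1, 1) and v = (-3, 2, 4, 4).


Computing the standard inner product <u, v> = sum u_i * v_i
= 0*-3 + 2*2 + 1*4 + 1*4
= 0 + 4 + 4 + 4
= 12

12


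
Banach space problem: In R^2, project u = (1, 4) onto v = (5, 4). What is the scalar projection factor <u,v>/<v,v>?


Computing <u,v> = 1*5 + 4*4 = 21
Computing <v,v> = 5^2 + 4^2 = 41
Projection coefficient = 21/41 = 0.5122

0.5122


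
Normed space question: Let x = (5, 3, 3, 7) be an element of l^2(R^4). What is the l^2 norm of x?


The l^2 norm = (sum |x_i|^2)^(1/2)
Sum of 2th powers = 25 + 9 + 9 + 49 = 92
||x||_2 = (92)^(1/2) = 9.5917

9.5917


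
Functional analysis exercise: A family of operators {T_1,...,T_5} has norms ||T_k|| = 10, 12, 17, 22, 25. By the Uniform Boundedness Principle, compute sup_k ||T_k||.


By the Uniform Boundedness Principle, the supremum of norms is finite.
sup_k ||T_k|| = max(10, 12, 17, 22, 25) = 25

25


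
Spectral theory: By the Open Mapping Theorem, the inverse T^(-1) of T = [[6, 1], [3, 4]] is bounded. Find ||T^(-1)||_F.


det(T) = 6*4 - 1*3 = 21
T^(-1) = (1/21) * [[4, -1], [-3, 6]] = [[0.1905, -0.0476], [-0.1429, 0.2857]]
||T^(-1)||_F^2 = 0.1905^2 + (-0.0476)^2 + (-0.1429)^2 + 0.2857^2 = 0.1406
||T^(-1)||_F = sqrt(0.1406) = 0.3750

0.3750


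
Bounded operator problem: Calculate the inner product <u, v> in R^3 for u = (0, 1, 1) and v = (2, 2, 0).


Computing the standard inner product <u, v> = sum u_i * v_i
= 0*2 + 1*2 + 1*0
= 0 + 2 + 0
= 2

2


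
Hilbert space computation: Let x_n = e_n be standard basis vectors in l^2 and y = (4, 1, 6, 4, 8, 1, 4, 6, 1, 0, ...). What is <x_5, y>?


x_5 = e_5 is the standard basis vector with 1 in position 5.
<x_5, y> = y_5 = 8
As n -> infinity, <x_n, y> -> 0, confirming weak convergence of (x_n) to 0.

8


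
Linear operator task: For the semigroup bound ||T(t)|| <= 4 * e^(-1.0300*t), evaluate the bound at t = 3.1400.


||T(3.1400)|| <= 4 * exp(-1.0300 * 3.1400)
= 4 * exp(-3.2342)
= 4 * 0.0394
= 0.1576

0.1576


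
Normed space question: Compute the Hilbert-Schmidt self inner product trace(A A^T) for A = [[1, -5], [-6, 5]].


trace(A * A^T) = sum of squares of all entries
= 1^2 + (-5)^2 + (-6)^2 + 5^2
= 1 + 25 + 36 + 25
= 87

87


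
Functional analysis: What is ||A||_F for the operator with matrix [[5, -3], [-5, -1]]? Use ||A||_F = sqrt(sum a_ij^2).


||A||_F^2 = sum a_ij^2
= 5^2 + (-3)^2 + (-5)^2 + (-1)^2
= 25 + 9 + 25 + 1 = 60
||A||_F = sqrt(60) = 7.7460

7.7460


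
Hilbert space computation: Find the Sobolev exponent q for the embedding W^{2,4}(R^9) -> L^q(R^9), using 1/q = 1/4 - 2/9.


Using the Sobolev embedding formula: 1/q = 1/p - k/n
1/q = 1/4 - 2/9 = 1/36
q = 1/(1/36) = 36

36.0000


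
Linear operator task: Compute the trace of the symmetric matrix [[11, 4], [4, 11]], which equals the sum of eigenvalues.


For a self-adjoint (symmetric) matrix, the eigenvalues are real.
The sum of eigenvalues equals the trace of the matrix.
trace = 11 + 11 = 22

22


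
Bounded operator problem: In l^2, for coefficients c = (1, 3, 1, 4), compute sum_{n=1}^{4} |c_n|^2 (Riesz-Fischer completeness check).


sum |c_n|^2 = 1^2 + 3^2 + 1^2 + 4^2
= 1 + 9 + 1 + 16
= 27

27


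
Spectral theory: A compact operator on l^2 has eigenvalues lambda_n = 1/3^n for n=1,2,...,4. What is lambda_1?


The eigenvalue formula gives lambda_1 = 1/3^1
= 1/3
= 0.3333

0.3333


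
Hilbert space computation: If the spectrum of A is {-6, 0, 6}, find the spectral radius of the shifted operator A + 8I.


Spectrum of A + 8I = {2, 8, 14}
Spectral radius = max |lambda| over the shifted spectrum
= max(2, 8, 14) = 14

14


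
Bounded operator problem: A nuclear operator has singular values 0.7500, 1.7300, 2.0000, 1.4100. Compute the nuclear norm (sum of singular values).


The nuclear norm is the sum of all singular values.
||T||_1 = 0.7500 + 1.7300 + 2.0000 + 1.4100
= 5.8900

5.8900


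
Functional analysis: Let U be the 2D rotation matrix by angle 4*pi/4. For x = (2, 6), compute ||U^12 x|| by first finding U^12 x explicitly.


U is a rotation by theta = 4*pi/4
U^12 = rotation by 12*theta = 48*pi/4 = 0*pi/4 (mod 2*pi)
cos(0*pi/4) = 1.0000, sin(0*pi/4) = 0.0000
U^12 x = (1.0000 * 2 - 0.0000 * 6, 0.0000 * 2 + 1.0000 * 6)
= (2.0000, 6.0000)
||U^12 x|| = sqrt(2.0000^2 + 6.0000^2) = sqrt(40.0000) = 6.3246

6.3246


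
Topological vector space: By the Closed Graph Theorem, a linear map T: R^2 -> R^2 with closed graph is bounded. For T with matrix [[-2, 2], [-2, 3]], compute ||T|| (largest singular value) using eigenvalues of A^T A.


A^T A = [[8, -10], [-10, 13]]
trace(A^T A) = 21, det(A^T A) = 4
discriminant = 21^2 - 4*4 = 425
Largest eigenvalue of A^T A = (trace + sqrt(disc))/2 = 20.8078
||T|| = sqrt(20.8078) = 4.5616

4.5616


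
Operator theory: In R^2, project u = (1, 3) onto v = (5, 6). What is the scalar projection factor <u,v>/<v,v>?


Computing <u,v> = 1*5 + 3*6 = 23
Computing <v,v> = 5^2 + 6^2 = 61
Projection coefficient = 23/61 = 0.3770

0.3770


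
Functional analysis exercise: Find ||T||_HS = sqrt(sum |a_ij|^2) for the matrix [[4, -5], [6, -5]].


The Hilbert-Schmidt norm is sqrt(sum of squares of all entries).
Sum of squares = 4^2 + (-5)^2 + 6^2 + (-5)^2
= 16 + 25 + 36 + 25 = 102
||T||_HS = sqrt(102) = 10.0995

10.0995


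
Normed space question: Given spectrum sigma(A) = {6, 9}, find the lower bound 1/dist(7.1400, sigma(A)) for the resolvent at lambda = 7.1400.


dist(7.1400, {6, 9}) = min(|7.1400 - 6|, |7.1400 - 9|)
= min(1.1400, 1.8600) = 1.1400
Resolvent bound = 1/1.1400 = 0.8772

0.8772


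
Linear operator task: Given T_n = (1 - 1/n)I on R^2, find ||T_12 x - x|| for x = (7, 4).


T_12 x - x = (1 - 1/12)x - x = -x/12
||x|| = sqrt(65) = 8.0623
||T_12 x - x|| = ||x||/12 = 8.0623/12 = 0.6719

0.6719


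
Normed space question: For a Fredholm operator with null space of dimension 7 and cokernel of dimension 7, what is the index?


The Fredholm index is defined as ind(T) = dim(ker T) - dim(coker T)
= 7 - 7
= 0

0


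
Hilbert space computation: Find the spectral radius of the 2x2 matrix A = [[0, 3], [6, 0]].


For a 2x2 matrix, eigenvalues satisfy lambda^2 - (trace)*lambda + det = 0
trace = 0 + 0 = 0
det = 0*0 - 3*6 = -18
discriminant = 0^2 - 4*(-18) = 72
spectral radius = max |eigenvalue| = 4.2426

4.2426


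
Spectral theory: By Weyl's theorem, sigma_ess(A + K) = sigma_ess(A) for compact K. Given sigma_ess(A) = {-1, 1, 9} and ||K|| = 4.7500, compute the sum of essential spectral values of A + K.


By Weyl's theorem, the essential spectrum is invariant under compact perturbations.
sigma_ess(A + K) = sigma_ess(A) = {-1, 1, 9}
Sum = -1 + 1 + 9 = 9

9


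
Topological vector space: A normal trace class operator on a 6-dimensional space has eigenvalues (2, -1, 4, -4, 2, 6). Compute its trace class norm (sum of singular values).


For a normal operator, singular values equal |eigenvalues|.
Trace norm = sum |lambda_i| = 2 + 1 + 4 + 4 + 2 + 6
= 19

19


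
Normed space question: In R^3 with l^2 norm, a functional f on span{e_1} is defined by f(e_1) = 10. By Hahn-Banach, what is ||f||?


The norm of f is given by ||f|| = sup_{||x||=1} |f(x)|.
On span{e_1}, ||e_1|| = 1, so ||f|| = |f(e_1)| / ||e_1||
= |10| / 1 = 10.0000

10.0000


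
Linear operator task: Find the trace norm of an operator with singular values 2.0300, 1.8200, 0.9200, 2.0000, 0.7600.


The nuclear norm is the sum of all singular values.
||T||_1 = 2.0300 + 1.8200 + 0.9200 + 2.0000 + 0.7600
= 7.5300

7.5300


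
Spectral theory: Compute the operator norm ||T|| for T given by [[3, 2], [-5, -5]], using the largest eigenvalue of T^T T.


A^T A = [[34, 31], [31, 29]]
trace(A^T A) = 63, det(A^T A) = 25
discriminant = 63^2 - 4*25 = 3869
Largest eigenvalue of A^T A = (trace + sqrt(disc))/2 = 62.6006
||T|| = sqrt(62.6006) = 7.9121

7.9121


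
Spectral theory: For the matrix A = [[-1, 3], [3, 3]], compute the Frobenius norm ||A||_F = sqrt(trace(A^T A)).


||A||_F^2 = sum a_ij^2
= (-1)^2 + 3^2 + 3^2 + 3^2
= 1 + 9 + 9 + 9 = 28
||A||_F = sqrt(28) = 5.2915

5.2915


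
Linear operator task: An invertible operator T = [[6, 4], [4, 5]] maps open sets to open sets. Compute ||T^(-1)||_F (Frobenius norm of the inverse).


det(T) = 6*5 - 4*4 = 14
T^(-1) = (1/14) * [[5, -4], [-4, 6]] = [[0.3571, -0.2857], [-0.2857, 0.4286]]
||T^(-1)||_F^2 = 0.3571^2 + (-0.2857)^2 + (-0.2857)^2 + 0.4286^2 = 0.4745
||T^(-1)||_F = sqrt(0.4745) = 0.6888

0.6888


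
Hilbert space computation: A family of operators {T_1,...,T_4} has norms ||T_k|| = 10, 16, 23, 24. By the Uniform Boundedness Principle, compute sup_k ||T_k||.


By the Uniform Boundedness Principle, the supremum of norms is finite.
sup_k ||T_k|| = max(10, 16, 23, 24) = 24

24


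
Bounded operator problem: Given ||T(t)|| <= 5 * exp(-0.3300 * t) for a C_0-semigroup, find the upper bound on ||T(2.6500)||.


||T(2.6500)|| <= 5 * exp(-0.3300 * 2.6500)
= 5 * exp(-0.8745)
= 5 * 0.4171
= 2.0854

2.0854


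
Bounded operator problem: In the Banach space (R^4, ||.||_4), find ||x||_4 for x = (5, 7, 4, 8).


The l^4 norm = (sum |x_i|^4)^(1/4)
Sum of 4th powers = 625 + 2401 + 256 + 4096 = 7378
||x||_4 = (7378)^(1/4) = 9.2680

9.2680


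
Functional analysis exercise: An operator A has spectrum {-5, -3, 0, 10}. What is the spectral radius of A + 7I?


Spectrum of A + 7I = {2, 4, 7, 17}
Spectral radius = max |lambda| over the shifted spectrum
= max(2, 4, 7, 17) = 17

17


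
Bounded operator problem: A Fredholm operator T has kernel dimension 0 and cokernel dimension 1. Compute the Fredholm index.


The Fredholm index is defined as ind(T) = dim(ker T) - dim(coker T)
= 0 - 1
= -1

-1


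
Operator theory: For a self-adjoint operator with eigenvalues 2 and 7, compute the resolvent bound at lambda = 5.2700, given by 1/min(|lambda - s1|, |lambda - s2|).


dist(5.2700, {2, 7}) = min(|5.2700 - 2|, |5.2700 - 7|)
= min(3.2700, 1.7300) = 1.7300
Resolvent bound = 1/1.7300 = 0.5780

0.5780


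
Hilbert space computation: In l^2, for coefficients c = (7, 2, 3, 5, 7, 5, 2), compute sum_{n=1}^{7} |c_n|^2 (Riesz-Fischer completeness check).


sum |c_n|^2 = 7^2 + 2^2 + 3^2 + 5^2 + 7^2 + 5^2 + 2^2
= 49 + 4 + 9 + 25 + 49 + 25 + 4
= 165

165


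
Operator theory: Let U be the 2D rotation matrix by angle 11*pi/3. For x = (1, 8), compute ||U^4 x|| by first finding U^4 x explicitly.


U is a rotation by theta = 11*pi/3
U^4 = rotation by 4*theta = 44*pi/3 = 2*pi/3 (mod 2*pi)
cos(2*pi/3) = -0.5000, sin(2*pi/3) = 0.8660
U^4 x = (-0.5000 * 1 - 0.8660 * 8, 0.8660 * 1 + -0.5000 * 8)
= (-7.4282, -3.1340)
||U^4 x|| = sqrt((-7.4282)^2 + (-3.1340)^2) = sqrt(65.0000) = 8.0623

8.0623


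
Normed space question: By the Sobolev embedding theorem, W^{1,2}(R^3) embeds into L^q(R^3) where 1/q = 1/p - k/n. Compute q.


Using the Sobolev embedding formula: 1/q = 1/p - k/n
1/q = 1/2 - 1/3 = 1/6
q = 1/(1/6) = 6

6.0000


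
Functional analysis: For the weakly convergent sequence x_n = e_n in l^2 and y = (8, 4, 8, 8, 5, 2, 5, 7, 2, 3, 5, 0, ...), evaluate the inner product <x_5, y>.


x_5 = e_5 is the standard basis vector with 1 in position 5.
<x_5, y> = y_5 = 5
As n -> infinity, <x_n, y> -> 0, confirming weak convergence of (x_n) to 0.

5


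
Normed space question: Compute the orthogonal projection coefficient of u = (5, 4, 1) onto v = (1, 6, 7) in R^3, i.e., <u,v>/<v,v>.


Computing <u,v> = 5*1 + 4*6 + 1*7 = 36
Computing <v,v> = 1^2 + 6^2 + 7^2 = 86
Projection coefficient = 36/86 = 0.4186

0.4186


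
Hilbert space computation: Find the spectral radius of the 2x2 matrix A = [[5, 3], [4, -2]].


For a 2x2 matrix, eigenvalues satisfy lambda^2 - (trace)*lambda + det = 0
trace = 5 + -2 = 3
det = 5*-2 - 3*4 = -22
discriminant = 3^2 - 4*(-22) = 97
spectral radius = max |eigenvalue| = 6.4244

6.4244


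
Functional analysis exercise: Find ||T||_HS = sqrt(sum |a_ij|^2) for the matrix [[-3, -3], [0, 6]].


The Hilbert-Schmidt norm is sqrt(sum of squares of all entries).
Sum of squares = (-3)^2 + (-3)^2 + 0^2 + 6^2
= 9 + 9 + 0 + 36 = 54
||T||_HS = sqrt(54) = 7.3485

7.3485
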